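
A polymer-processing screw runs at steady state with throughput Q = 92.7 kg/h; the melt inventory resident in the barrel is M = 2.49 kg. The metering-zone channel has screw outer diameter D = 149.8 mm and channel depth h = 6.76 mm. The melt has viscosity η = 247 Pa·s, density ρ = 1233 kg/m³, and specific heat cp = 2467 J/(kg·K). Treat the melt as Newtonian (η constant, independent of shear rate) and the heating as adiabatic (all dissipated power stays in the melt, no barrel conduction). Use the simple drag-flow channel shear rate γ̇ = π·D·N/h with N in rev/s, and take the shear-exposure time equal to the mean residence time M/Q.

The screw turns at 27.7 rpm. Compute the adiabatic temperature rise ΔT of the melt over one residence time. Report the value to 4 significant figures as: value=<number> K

value=8.111 K

Q_s = Q / 3600 = 92.7 / 3600 = 0.02575 kg/s
Mean residence time: t_res = M/Q_s = 2.49 kg / 0.02575 kg/s = 96.699 s
D = 149.8 mm = 0.1498 m;  h = 6.76 mm = 0.00676 m;  N = 27.7 rpm / 60 = 0.461667 rev/s
γ̇ = π D N / h = (π)(0.1498)(0.461667) / 0.00676 = 32.1398 s⁻¹
Adiabatic rise: ΔT = η γ̇² t_res / (ρ cp) = 247·(32.1398)²·96.699 / (1233·2467) = 8.11099 K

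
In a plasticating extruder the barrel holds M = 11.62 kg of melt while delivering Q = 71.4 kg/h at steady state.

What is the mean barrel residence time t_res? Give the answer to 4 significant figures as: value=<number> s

Throughput in SI: Q_s = 71.4 kg/h ÷ 3600 s/h = 0.0198333 kg/s
Mean residence time: t_res = M/Q_s = 11.62 kg / 0.0198333 kg/s = 585.882 s

value=585.9 s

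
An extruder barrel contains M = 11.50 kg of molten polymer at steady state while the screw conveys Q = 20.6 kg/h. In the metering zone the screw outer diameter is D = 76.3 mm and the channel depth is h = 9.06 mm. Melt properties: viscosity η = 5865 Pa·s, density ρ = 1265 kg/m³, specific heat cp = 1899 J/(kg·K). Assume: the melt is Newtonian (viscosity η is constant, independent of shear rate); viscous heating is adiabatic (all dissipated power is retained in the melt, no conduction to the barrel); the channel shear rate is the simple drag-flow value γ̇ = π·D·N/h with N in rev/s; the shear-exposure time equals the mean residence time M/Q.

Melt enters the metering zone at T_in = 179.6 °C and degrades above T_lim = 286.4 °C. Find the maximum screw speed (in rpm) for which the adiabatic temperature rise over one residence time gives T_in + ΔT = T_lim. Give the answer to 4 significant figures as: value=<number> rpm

value=10.58 rpm

Convert throughput: Q = 20.6 kg/h = 20.6/3600 = 0.00572222 kg/s
t_res = M / Q_s = 11.50 ÷ 0.00572222 = 2009.71 s
Geometry in SI: D = 76.3 mm → 0.0763 m, h = 9.06 mm → 0.00906 m
Allowable rise: ΔT_a = T_lim − T_in = 286.4 − 179.6 = 106.8 K
Invert ΔT = ηγ̇²t_res/(ρcp) for γ̇: γ̇_max² = ΔT_a ρ cp / (η t_res) = 106.8·1265·1899 / (5865·2009.71) = 21.7663 s⁻²
Take the square root: γ̇_max = √(21.7663) = 4.66544 s⁻¹
Solve γ̇ = πDN/h for N: N_max = γ̇_max·h/(π·D) = 4.66544 × 0.00906 / (π × 0.0763) = 0.176338 rev/s = 10.5803 rpm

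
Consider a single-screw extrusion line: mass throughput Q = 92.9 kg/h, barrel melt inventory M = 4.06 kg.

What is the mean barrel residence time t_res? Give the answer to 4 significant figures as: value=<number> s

Q_s = Q / 3600 = 92.9 / 3600 = 0.0258056 kg/s
Mean residence time: t_res = M/Q_s = 4.06 kg / 0.0258056 kg/s = 157.33 s

value=157.3 s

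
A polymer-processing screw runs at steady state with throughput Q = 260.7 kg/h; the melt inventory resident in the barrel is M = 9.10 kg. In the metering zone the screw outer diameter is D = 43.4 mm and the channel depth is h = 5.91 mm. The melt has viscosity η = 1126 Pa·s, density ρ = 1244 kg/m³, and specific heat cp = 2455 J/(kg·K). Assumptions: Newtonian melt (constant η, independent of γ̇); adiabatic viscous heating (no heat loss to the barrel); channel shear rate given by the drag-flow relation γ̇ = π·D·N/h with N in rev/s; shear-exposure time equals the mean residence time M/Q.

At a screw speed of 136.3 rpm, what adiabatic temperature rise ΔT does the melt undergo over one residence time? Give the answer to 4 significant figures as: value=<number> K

value=127.3 K

Throughput in SI: Q_s = 260.7 kg/h ÷ 3600 s/h = 0.0724167 kg/s
Mean residence time: t_res = M/Q_s = 9.10 kg / 0.0724167 kg/s = 125.662 s
Convert to SI: D = 0.0434 m, h = 0.00591 m, N = 136.3/60 = 2.27167 rev/s
γ̇ = π D N / h = (π)(0.0434)(2.27167) / 0.00591 = 52.4079 s⁻¹
ΔT = η·γ̇²·t_res / (ρ·cp) = 1126 · (52.4079)² · 125.662 / (1244 · 2455) = 127.251 K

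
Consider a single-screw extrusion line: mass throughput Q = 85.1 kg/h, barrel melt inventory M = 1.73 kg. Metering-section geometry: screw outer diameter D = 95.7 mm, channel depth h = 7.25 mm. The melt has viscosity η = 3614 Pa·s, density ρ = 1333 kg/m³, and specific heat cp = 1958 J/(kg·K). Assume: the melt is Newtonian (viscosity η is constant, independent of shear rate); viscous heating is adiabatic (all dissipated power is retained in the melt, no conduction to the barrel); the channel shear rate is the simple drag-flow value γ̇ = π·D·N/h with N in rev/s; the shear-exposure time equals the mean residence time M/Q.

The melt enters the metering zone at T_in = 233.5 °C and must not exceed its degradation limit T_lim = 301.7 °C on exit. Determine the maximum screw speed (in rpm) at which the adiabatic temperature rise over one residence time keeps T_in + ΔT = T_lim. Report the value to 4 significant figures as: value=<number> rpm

Convert throughput: Q = 85.1 kg/h = 85.1/3600 = 0.0236389 kg/s
t_res = M / Q_s = 1.73 / 0.0236389 = 73.1845 s
D = 95.7 mm = 0.0957 m;  h = 7.25 mm = 0.00725 m
ΔT_a = T_lim − T_in = 301.7 °C − 233.5 °C = 68.2 K
Invert ΔT = ηγ̇²t_res/(ρcp) for γ̇: γ̇_max² = ΔT_a ρ cp / (η t_res) = 68.2·1333·1958 / (3614·73.1845) = 673.008 s⁻²
γ̇_max = √673.008 = 25.9424 s⁻¹
N_max = γ̇_max·h / (π·D) = 25.9424 · 0.00725 / (π · 0.0957) = 0.625585 rev/s = 37.5351 rpm

value=37.54 rpm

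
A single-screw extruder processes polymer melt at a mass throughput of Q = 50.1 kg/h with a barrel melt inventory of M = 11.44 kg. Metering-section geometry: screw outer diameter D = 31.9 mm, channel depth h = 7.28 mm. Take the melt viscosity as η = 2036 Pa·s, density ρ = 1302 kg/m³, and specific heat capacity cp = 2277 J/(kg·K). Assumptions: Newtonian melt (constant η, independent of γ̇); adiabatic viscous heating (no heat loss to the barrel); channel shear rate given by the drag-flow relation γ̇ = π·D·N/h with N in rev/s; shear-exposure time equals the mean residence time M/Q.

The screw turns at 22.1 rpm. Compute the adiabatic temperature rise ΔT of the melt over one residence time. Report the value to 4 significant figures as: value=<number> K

value=14.51 K

Convert throughput: Q = 50.1 kg/h = 50.1/3600 = 0.0139167 kg/s
Mean residence time: t_res = M/Q_s = 11.44 kg / 0.0139167 kg/s = 822.036 s
Convert to SI: D = 0.0319 m, h = 0.00728 m, N = 22.1/60 = 0.368333 rev/s
γ̇ = π D N / h = (π)(0.0319)(0.368333) / 0.00728 = 5.07049 s⁻¹
Adiabatic rise: ΔT = η γ̇² t_res / (ρ cp) = 2036·(5.07049)²·822.036 / (1302·2277) = 14.5143 K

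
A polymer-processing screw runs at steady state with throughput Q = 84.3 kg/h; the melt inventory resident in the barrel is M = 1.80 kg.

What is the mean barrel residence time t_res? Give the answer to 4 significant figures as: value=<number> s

value=76.87 s

Convert throughput: Q = 84.3 kg/h = 84.3/3600 = 0.0234167 kg/s
Mean residence time: t_res = M/Q_s = 1.80 kg / 0.0234167 kg/s = 76.8683 s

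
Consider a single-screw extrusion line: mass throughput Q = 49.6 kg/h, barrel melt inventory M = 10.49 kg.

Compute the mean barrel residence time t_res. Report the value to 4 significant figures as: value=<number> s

value=761.4 s

Q_s = Q / 3600 = 49.6 / 3600 = 0.0137778 kg/s
Mean residence time: t_res = M/Q_s = 10.49 kg / 0.0137778 kg/s = 761.371 s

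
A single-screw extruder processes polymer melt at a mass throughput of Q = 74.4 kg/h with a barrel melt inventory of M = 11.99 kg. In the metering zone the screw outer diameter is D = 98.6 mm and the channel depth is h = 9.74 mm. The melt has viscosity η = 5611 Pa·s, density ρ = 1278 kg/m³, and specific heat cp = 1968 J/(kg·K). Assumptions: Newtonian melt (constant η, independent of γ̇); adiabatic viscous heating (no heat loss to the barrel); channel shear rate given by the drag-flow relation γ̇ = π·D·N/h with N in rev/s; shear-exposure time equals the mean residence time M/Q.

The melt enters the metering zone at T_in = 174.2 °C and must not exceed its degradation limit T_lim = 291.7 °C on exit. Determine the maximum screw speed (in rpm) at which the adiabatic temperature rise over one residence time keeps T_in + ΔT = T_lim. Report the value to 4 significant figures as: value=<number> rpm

value=17.98 rpm

Throughput in SI: Q_s = 74.4 kg/h ÷ 3600 s/h = 0.0206667 kg/s
Mean residence time: t_res = M/Q_s = 11.99 kg / 0.0206667 kg/s = 580.161 s
Geometry in SI: D = 98.6 mm → 0.0986 m, h = 9.74 mm → 0.00974 m
Allowable rise: ΔT_a = T_lim − T_in = 291.7 − 174.2 = 117.5 K
γ̇_max² = ΔT_a·ρ·cp/(η·t_res) = 117.5·1278·1968/(5611·580.161) = 90.7831 s⁻²
γ̇_max = sqrt(90.7831) = 9.52801 s⁻¹
Solve γ̇ = πDN/h for N: N_max = γ̇_max·h/(π·D) = 9.52801 × 0.00974 / (π × 0.0986) = 0.299595 rev/s = 17.9757 rpm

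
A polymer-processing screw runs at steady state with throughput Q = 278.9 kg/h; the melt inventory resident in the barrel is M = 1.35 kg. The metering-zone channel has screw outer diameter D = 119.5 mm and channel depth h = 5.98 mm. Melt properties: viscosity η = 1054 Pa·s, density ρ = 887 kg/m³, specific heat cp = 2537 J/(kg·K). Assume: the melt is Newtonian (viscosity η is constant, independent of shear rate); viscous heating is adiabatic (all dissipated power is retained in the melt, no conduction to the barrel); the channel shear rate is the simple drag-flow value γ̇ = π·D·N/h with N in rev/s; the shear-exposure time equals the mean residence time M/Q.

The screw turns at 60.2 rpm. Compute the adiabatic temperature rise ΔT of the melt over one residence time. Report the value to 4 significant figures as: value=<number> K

Q_s = Q / 3600 = 278.9 / 3600 = 0.0774722 kg/s
t_res = M / Q_s = 1.35 / 0.0774722 = 17.4256 s
Convert to SI: D = 0.1195 m, h = 0.00598 m, N = 60.2/60 = 1.00333 rev/s
Shear rate: γ̇ = πDN/h = π·0.1195·1.00333/0.00598 = 62.9886 s⁻¹
ΔT = η·γ̇²·t_res / (ρ·cp) = 1054 · (62.9886)² · 17.4256 / (887 · 2537) = 32.3823 K

value=32.38 K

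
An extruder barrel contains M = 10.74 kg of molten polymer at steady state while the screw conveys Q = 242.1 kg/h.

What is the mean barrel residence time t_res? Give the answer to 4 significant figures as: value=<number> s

value=159.7 s

Q_s = Q / 3600 = 242.1 / 3600 = 0.06725 kg/s
t_res = M / Q_s = 10.74 / 0.06725 = 159.703 s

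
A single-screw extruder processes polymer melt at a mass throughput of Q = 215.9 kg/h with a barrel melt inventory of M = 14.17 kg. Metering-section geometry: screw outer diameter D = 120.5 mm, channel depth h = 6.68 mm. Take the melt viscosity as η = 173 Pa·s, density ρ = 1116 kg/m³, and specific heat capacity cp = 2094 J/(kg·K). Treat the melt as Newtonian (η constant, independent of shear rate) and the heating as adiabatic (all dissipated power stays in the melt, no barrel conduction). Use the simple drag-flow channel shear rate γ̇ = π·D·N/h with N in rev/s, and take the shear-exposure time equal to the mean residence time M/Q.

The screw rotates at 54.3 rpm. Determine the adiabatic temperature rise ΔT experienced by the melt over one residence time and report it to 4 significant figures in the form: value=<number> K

Convert throughput: Q = 215.9 kg/h = 215.9/3600 = 0.0599722 kg/s
t_res = M / Q_s = 14.17 ÷ 0.0599722 = 236.276 s
Convert to SI: D = 0.1205 m, h = 0.00668 m, N = 54.3/60 = 0.905 rev/s
γ̇ = π D N / h = (π)(0.1205)(0.905) / 0.00668 = 51.2872 s⁻¹
ΔT = η·γ̇²·t_res/(ρ·cp) = [173 × 51.2872² × 236.276] / [1116 × 2094] = 46.009 K

value=46.01 K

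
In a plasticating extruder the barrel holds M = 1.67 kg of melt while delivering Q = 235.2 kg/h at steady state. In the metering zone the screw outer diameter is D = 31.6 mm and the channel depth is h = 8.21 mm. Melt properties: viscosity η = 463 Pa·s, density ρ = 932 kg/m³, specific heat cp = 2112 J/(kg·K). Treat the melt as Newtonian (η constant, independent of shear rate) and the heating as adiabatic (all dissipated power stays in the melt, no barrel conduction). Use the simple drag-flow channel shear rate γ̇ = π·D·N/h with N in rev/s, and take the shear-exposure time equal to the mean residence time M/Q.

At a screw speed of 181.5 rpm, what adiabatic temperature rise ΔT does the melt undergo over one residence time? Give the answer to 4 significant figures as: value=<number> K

Q_s = Q / 3600 = 235.2 / 3600 = 0.0653333 kg/s
Mean residence time: t_res = M/Q_s = 1.67 kg / 0.0653333 kg/s = 25.5612 s
Convert to SI: D = 0.0316 m, h = 0.00821 m, N = 181.5/60 = 3.025 rev/s
γ̇ = π D N / h = (π)(0.0316)(3.025) / 0.00821 = 36.5779 s⁻¹
Adiabatic rise: ΔT = η γ̇² t_res / (ρ cp) = 463·(36.5779)²·25.5612 / (932·2112) = 8.04435 K

value=8.044 K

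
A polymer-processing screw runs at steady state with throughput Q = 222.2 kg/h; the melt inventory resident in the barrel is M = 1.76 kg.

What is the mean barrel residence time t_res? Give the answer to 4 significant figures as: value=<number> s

value=28.51 s

Throughput in SI: Q_s = 222.2 kg/h ÷ 3600 s/h = 0.0617222 kg/s
Mean residence time: t_res = M/Q_s = 1.76 kg / 0.0617222 kg/s = 28.5149 s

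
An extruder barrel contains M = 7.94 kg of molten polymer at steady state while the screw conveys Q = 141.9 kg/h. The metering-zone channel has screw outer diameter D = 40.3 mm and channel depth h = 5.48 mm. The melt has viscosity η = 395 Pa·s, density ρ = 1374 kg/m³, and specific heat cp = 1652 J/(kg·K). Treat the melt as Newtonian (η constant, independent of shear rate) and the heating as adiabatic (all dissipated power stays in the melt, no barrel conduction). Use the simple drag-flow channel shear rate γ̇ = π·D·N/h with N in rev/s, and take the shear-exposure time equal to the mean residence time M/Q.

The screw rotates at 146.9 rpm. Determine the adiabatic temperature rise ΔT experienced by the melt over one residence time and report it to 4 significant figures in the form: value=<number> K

Throughput in SI: Q_s = 141.9 kg/h ÷ 3600 s/h = 0.0394167 kg/s
t_res = M / Q_s = 7.94 ÷ 0.0394167 = 201.438 s
Geometry in metres: D = 40.3 mm → 0.0403 m, h = 5.48 mm → 0.00548 m; screw speed N = 146.9 rpm = 2.44833 rev/s
Shear rate: γ̇ = πDN/h = π·0.0403·2.44833/0.00548 = 56.5646 s⁻¹
ΔT = η·γ̇²·t_res / (ρ·cp) = 395 · (56.5646)² · 201.438 / (1374 · 1652) = 112.158 K

value=112.2 K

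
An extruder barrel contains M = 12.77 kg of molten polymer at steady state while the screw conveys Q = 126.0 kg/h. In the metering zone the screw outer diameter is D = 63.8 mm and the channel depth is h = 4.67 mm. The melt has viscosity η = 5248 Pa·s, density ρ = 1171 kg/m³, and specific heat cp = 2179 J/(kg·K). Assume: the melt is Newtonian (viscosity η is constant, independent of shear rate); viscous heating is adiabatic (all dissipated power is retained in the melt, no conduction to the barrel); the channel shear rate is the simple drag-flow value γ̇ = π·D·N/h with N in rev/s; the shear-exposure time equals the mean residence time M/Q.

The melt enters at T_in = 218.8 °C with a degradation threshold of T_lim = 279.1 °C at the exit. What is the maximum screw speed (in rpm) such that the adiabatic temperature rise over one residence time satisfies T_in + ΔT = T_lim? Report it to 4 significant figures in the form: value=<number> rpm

Convert throughput: Q = 126.0 kg/h = 126.0/3600 = 0.035 kg/s
t_res = M / Q_s = 12.77 ÷ 0.035 = 364.857 s
Convert to metres: D = 0.0638 m, h = 0.00467 m
ΔT_a = T_lim − T_in = 279.1 °C − 218.8 °C = 60.3 K
Invert ΔT = ηγ̇²t_res/(ρcp) for γ̇: γ̇_max² = ΔT_a ρ cp / (η t_res) = 60.3·1171·2179 / (5248·364.857) = 80.3553 s⁻²
γ̇_max = sqrt(80.3553) = 8.96411 s⁻¹
N_max = γ̇_max·h / (π·D) = 8.96411 · 0.00467 / (π · 0.0638) = 0.208859 rev/s = 12.5316 rpm

value=12.53 rpm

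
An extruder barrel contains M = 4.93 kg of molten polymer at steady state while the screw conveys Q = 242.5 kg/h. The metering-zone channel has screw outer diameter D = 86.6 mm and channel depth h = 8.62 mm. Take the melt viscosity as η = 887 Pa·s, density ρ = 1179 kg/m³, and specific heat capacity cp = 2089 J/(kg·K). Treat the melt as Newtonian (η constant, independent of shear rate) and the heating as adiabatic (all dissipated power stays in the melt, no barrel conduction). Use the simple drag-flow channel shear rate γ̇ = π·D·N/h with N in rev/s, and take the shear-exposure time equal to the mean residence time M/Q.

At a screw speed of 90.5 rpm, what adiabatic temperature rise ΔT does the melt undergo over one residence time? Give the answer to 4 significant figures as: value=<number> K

value=59.73 K

Throughput in SI: Q_s = 242.5 kg/h ÷ 3600 s/h = 0.0673611 kg/s
t_res = M / Q_s = 4.93 ÷ 0.0673611 = 73.1876 s
Convert to SI: D = 0.0866 m, h = 0.00862 m, N = 90.5/60 = 1.50833 rev/s
γ̇ = π·D·N / h = π · 0.0866 · 1.50833 / 0.00862 = 47.6056 s⁻¹
Adiabatic rise: ΔT = η γ̇² t_res / (ρ cp) = 887·(47.6056)²·73.1876 / (1179·2089) = 59.7344 K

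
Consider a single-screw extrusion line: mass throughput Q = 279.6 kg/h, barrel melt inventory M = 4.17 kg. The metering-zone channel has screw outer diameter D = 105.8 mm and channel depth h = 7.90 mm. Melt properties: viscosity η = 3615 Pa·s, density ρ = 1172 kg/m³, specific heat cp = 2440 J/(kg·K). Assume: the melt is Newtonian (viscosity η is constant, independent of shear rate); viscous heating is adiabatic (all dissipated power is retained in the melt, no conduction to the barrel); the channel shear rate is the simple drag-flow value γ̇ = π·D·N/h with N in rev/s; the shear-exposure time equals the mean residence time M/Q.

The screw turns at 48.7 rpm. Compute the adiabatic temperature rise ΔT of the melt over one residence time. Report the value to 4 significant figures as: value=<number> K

value=79.15 K

Q_s = Q / 3600 = 279.6 / 3600 = 0.0776667 kg/s
t_res = M / Q_s = 4.17 ÷ 0.0776667 = 53.691 s
Convert to SI: D = 0.1058 m, h = 0.0079 m, N = 48.7/60 = 0.811667 rev/s
Shear rate: γ̇ = πDN/h = π·0.1058·0.811667/0.0079 = 34.1496 s⁻¹
ΔT = η·γ̇²·t_res/(ρ·cp) = [3615 × 34.1496² × 53.691] / [1172 × 2440] = 79.1525 K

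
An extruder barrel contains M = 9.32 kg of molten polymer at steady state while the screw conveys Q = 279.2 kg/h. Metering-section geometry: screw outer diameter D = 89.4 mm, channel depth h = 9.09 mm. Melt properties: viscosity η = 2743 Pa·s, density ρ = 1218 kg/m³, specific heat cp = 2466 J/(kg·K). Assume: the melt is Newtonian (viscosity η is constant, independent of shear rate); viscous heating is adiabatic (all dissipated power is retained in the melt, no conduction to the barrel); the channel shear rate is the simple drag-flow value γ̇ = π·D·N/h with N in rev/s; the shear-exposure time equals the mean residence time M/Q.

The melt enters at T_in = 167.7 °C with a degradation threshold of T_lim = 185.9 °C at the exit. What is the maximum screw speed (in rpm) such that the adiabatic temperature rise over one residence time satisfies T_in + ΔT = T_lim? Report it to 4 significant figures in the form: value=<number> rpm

value=25.01 rpm

Q_s = Q / 3600 = 279.2 / 3600 = 0.0775556 kg/s
Mean residence time: t_res = M/Q_s = 9.32 kg / 0.0775556 kg/s = 120.172 s
D = 89.4 mm = 0.0894 m;  h = 9.09 mm = 0.00909 m
ΔT_a = T_lim − T_in = 185.9 − 167.7 = 18.2 K
γ̇_max² = ΔT_a·ρ·cp / (η·t_res) = [18.2 × 1218 × 2466] / [2743 × 120.172] = 165.838 s⁻²
Take the square root: γ̇_max = √(165.838) = 12.8778 s⁻¹
N_max = γ̇_max·h / (π·D) = 12.8778 · 0.00909 / (π · 0.0894) = 0.416791 rev/s = 25.0074 rpm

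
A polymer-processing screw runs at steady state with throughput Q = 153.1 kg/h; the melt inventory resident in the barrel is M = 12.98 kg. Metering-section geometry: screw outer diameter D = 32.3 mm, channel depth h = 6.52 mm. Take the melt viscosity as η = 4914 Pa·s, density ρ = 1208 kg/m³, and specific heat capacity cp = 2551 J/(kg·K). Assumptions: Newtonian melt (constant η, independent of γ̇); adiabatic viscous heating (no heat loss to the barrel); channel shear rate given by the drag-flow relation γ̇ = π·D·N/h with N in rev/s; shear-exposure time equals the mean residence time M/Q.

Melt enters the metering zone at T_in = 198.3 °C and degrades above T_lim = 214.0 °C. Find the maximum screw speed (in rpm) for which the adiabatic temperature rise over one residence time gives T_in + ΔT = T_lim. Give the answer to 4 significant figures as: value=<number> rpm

Q_s = Q / 3600 = 153.1 / 3600 = 0.0425278 kg/s
t_res = M / Q_s = 12.98 ÷ 0.0425278 = 305.212 s
Convert to metres: D = 0.0323 m, h = 0.00652 m
ΔT_a = T_lim − T_in = 214.0 °C − 198.3 °C = 15.7 K
γ̇_max² = ΔT_a·ρ·cp/(η·t_res) = 15.7·1208·2551/(4914·305.212) = 32.2582 s⁻²
γ̇_max = sqrt(32.2582) = 5.67963 s⁻¹
Solve γ̇ = πDN/h for N: N_max = γ̇_max·h/(π·D) = 5.67963 × 0.00652 / (π × 0.0323) = 0.364935 rev/s = 21.8961 rpm

value=21.90 rpm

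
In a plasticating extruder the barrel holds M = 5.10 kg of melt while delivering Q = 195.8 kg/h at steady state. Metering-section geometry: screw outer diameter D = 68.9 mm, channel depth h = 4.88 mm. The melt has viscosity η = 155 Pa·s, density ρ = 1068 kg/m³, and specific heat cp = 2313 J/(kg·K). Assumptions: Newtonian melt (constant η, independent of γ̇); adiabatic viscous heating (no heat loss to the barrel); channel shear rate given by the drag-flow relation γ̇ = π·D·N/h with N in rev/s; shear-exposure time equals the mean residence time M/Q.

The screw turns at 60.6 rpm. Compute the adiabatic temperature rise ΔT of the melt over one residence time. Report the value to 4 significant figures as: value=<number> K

Convert throughput: Q = 195.8 kg/h = 195.8/3600 = 0.0543889 kg/s
t_res = M / Q_s = 5.10 / 0.0543889 = 93.7692 s
Convert to SI: D = 0.0689 m, h = 0.00488 m, N = 60.6/60 = 1.01 rev/s
γ̇ = π·D·N / h = π · 0.0689 · 1.01 / 0.00488 = 44.7992 s⁻¹
ΔT = η·γ̇²·t_res / (ρ·cp) = 155 · (44.7992)² · 93.7692 / (1068 · 2313) = 11.8083 K

value=11.81 K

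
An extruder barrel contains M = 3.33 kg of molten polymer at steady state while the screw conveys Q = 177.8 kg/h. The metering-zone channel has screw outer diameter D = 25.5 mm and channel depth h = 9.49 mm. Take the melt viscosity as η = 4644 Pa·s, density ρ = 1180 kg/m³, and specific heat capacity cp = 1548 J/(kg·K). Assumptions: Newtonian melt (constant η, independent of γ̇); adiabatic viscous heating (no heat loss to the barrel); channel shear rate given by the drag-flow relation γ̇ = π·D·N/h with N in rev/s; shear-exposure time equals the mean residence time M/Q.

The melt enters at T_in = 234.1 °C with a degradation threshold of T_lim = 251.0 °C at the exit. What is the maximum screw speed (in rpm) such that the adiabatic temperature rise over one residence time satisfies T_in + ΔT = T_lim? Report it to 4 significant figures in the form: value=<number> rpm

Convert throughput: Q = 177.8 kg/h = 177.8/3600 = 0.0493889 kg/s
Mean residence time: t_res = M/Q_s = 3.33 kg / 0.0493889 kg/s = 67.4241 s
Convert to metres: D = 0.0255 m, h = 0.00949 m
ΔT_a = T_lim − T_in = 251.0 − 234.1 = 16.9 K
γ̇_max² = ΔT_a·ρ·cp / (η·t_res) = [16.9 × 1180 × 1548] / [4644 × 67.4241] = 98.5899 s⁻²
Take the square root: γ̇_max = √(98.5899) = 9.92925 s⁻¹
N_max = γ̇_max h / (πD) = 9.92925·0.00949/(π·0.0255) = 1.17623 rev/s → ×60 = 70.5738 rpm

value=70.57 rpm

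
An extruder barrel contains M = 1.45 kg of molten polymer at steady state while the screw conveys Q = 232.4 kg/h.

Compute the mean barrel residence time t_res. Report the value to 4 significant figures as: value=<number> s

Throughput in SI: Q_s = 232.4 kg/h ÷ 3600 s/h = 0.0645556 kg/s
t_res = M / Q_s = 1.45 ÷ 0.0645556 = 22.4613 s

value=22.46 s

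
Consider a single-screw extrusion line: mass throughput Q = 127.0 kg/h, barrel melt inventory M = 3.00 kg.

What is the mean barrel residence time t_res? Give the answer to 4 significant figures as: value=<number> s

value=85.04 s

Throughput in SI: Q_s = 127.0 kg/h ÷ 3600 s/h = 0.0352778 kg/s
t_res = M / Q_s = 3.00 ÷ 0.0352778 = 85.0394 s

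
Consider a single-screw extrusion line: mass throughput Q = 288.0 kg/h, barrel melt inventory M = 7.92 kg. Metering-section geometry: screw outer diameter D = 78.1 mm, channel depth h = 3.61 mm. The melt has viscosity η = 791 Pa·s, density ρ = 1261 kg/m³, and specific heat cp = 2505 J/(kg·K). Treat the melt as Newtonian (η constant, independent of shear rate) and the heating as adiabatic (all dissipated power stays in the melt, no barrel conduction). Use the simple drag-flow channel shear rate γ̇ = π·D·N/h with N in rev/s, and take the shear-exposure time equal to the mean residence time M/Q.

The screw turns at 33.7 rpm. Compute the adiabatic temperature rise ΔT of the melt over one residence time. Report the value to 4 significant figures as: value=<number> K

value=36.13 K

Throughput in SI: Q_s = 288.0 kg/h ÷ 3600 s/h = 0.08 kg/s
t_res = M / Q_s = 7.92 ÷ 0.08 = 99 s
Convert to SI: D = 0.0781 m, h = 0.00361 m, N = 33.7/60 = 0.561667 rev/s
Shear rate: γ̇ = πDN/h = π·0.0781·0.561667/0.00361 = 38.1744 s⁻¹
Adiabatic rise: ΔT = η γ̇² t_res / (ρ cp) = 791·(38.1744)²·99 / (1261·2505) = 36.1271 K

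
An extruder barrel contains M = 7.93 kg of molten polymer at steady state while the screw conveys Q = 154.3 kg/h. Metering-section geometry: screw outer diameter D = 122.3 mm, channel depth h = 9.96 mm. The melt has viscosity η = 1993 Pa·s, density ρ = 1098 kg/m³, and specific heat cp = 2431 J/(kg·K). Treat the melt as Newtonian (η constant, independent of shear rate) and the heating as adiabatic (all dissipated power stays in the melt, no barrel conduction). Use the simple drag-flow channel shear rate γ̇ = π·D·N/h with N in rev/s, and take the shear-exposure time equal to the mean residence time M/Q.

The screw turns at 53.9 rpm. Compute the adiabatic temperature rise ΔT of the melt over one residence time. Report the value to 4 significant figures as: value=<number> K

value=165.9 K

Throughput in SI: Q_s = 154.3 kg/h ÷ 3600 s/h = 0.0428611 kg/s
Mean residence time: t_res = M/Q_s = 7.93 kg / 0.0428611 kg/s = 185.016 s
D = 122.3 mm = 0.1223 m;  h = 9.96 mm = 0.00996 m;  N = 53.9 rpm / 60 = 0.898333 rev/s
γ̇ = π·D·N / h = π · 0.1223 · 0.898333 / 0.00996 = 34.6541 s⁻¹
ΔT = η·γ̇²·t_res / (ρ·cp) = 1993 · (34.6541)² · 185.016 / (1098 · 2431) = 165.897 K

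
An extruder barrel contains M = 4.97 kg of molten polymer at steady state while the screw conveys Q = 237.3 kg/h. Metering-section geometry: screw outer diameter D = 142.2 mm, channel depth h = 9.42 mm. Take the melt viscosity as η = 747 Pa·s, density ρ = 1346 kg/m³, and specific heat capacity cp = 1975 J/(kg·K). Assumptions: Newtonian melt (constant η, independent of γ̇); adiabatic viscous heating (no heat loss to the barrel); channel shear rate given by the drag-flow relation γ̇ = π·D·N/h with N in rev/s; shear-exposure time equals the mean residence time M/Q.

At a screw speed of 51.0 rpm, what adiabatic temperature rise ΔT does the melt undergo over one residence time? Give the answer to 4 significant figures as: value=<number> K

Throughput in SI: Q_s = 237.3 kg/h ÷ 3600 s/h = 0.0659167 kg/s
t_res = M / Q_s = 4.97 ÷ 0.0659167 = 75.3982 s
Convert to SI: D = 0.1422 m, h = 0.00942 m, N = 51.0/60 = 0.85 rev/s
γ̇ = π D N / h = (π)(0.1422)(0.85) / 0.00942 = 40.3104 s⁻¹
ΔT = η·γ̇²·t_res/(ρ·cp) = [747 × 40.3104² × 75.3982] / [1346 × 1975] = 34.4274 K

value=34.43 K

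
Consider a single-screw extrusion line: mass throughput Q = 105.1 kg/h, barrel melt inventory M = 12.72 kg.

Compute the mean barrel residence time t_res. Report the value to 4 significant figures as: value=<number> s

Q_s = Q / 3600 = 105.1 / 3600 = 0.0291944 kg/s
Mean residence time: t_res = M/Q_s = 12.72 kg / 0.0291944 kg/s = 435.699 s

value=435.7 s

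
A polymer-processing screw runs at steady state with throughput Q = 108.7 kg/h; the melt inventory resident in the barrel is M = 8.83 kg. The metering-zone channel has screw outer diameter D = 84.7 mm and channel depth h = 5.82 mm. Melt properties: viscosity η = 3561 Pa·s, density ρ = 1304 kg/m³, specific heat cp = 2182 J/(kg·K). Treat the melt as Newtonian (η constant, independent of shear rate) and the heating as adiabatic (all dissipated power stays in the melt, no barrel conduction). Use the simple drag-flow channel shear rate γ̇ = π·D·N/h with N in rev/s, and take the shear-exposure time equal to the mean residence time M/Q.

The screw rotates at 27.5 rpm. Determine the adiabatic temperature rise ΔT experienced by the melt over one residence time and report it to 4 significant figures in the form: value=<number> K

Throughput in SI: Q_s = 108.7 kg/h ÷ 3600 s/h = 0.0301944 kg/s
t_res = M / Q_s = 8.83 / 0.0301944 = 292.438 s
Convert to SI: D = 0.0847 m, h = 0.00582 m, N = 27.5/60 = 0.458333 rev/s
γ̇ = π D N / h = (π)(0.0847)(0.458333) / 0.00582 = 20.9552 s⁻¹
Adiabatic rise: ΔT = η γ̇² t_res / (ρ cp) = 3561·(20.9552)²·292.438 / (1304·2182) = 160.715 K

value=160.7 K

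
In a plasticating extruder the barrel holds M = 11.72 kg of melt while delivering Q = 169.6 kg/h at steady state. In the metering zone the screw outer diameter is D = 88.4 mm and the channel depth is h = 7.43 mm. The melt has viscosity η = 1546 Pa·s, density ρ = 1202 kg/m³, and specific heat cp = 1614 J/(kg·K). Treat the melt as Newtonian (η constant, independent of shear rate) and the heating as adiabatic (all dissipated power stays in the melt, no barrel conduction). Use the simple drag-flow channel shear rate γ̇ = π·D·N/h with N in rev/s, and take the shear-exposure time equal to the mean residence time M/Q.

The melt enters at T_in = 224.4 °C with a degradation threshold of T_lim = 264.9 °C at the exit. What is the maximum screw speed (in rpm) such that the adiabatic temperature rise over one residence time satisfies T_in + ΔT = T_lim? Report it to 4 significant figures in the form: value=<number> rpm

Convert throughput: Q = 169.6 kg/h = 169.6/3600 = 0.0471111 kg/s
t_res = M / Q_s = 11.72 ÷ 0.0471111 = 248.774 s
Geometry in SI: D = 88.4 mm → 0.0884 m, h = 7.43 mm → 0.00743 m
Allowable rise: ΔT_a = T_lim − T_in = 264.9 − 224.4 = 40.5 K
Invert ΔT = ηγ̇²t_res/(ρcp) for γ̇: γ̇_max² = ΔT_a ρ cp / (η t_res) = 40.5·1202·1614 / (1546·248.774) = 204.291 s⁻²
γ̇_max = √204.291 = 14.293 s⁻¹
N_max = γ̇_max·h / (π·D) = 14.293 · 0.00743 / (π · 0.0884) = 0.382394 rev/s = 22.9437 rpm

value=22.94 rpm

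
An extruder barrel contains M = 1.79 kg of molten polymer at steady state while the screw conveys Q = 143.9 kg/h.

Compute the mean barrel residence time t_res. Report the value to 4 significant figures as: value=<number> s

value=44.78 s

Q_s = Q / 3600 = 143.9 / 3600 = 0.0399722 kg/s
t_res = M / Q_s = 1.79 ÷ 0.0399722 = 44.7811 s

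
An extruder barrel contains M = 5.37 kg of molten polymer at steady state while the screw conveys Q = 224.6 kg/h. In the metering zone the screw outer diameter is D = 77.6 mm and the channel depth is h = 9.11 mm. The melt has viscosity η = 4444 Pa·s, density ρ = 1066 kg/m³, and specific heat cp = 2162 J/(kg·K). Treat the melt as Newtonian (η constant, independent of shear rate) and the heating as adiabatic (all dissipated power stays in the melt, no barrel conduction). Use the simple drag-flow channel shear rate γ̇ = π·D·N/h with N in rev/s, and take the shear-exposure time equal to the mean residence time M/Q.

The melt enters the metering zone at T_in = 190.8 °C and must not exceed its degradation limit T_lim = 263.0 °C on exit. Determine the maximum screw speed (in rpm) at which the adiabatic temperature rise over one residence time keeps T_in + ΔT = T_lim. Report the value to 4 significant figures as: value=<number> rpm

Convert throughput: Q = 224.6 kg/h = 224.6/3600 = 0.0623889 kg/s
t_res = M / Q_s = 5.37 / 0.0623889 = 86.073 s
D = 77.6 mm = 0.0776 m;  h = 9.11 mm = 0.00911 m
ΔT_a = T_lim − T_in = 263.0 − 190.8 = 72.2 K
γ̇_max² = ΔT_a·ρ·cp/(η·t_res) = 72.2·1066·2162/(4444·86.073) = 435.02 s⁻²
γ̇_max = √435.02 = 20.8571 s⁻¹
N_max = γ̇_max h / (πD) = 20.8571·0.00911/(π·0.0776) = 0.779402 rev/s → ×60 = 46.7641 rpm

value=46.76 rpm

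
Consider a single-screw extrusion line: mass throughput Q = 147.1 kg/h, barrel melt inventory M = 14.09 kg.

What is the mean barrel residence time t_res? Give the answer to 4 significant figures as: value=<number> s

value=344.8 s

Throughput in SI: Q_s = 147.1 kg/h ÷ 3600 s/h = 0.0408611 kg/s
Mean residence time: t_res = M/Q_s = 14.09 kg / 0.0408611 kg/s = 344.827 s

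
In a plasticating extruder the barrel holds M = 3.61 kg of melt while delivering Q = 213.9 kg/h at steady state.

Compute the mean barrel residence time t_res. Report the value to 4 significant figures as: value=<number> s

Q_s = Q / 3600 = 213.9 / 3600 = 0.0594167 kg/s
t_res = M / Q_s = 3.61 / 0.0594167 = 60.7574 s

value=60.76 s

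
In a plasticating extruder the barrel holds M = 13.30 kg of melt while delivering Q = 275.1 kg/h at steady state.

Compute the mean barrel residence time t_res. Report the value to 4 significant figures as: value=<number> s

Q_s = Q / 3600 = 275.1 / 3600 = 0.0764167 kg/s
t_res = M / Q_s = 13.30 / 0.0764167 = 174.046 s

value=174.0 s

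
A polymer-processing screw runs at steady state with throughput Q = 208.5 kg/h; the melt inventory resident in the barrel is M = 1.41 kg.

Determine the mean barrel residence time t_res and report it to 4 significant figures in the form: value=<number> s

Throughput in SI: Q_s = 208.5 kg/h ÷ 3600 s/h = 0.0579167 kg/s
Mean residence time: t_res = M/Q_s = 1.41 kg / 0.0579167 kg/s = 24.3453 s

value=24.35 s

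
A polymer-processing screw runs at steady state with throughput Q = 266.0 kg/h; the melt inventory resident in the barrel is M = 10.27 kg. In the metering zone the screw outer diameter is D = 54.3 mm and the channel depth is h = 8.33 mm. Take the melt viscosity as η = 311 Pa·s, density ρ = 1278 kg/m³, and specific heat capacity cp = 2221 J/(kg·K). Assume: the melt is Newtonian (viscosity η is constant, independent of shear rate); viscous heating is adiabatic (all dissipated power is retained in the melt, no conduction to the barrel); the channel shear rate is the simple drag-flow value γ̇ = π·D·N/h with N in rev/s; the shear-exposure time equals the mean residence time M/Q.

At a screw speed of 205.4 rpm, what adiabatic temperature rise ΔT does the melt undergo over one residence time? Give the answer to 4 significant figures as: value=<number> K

value=74.85 K

Throughput in SI: Q_s = 266.0 kg/h ÷ 3600 s/h = 0.0738889 kg/s
t_res = M / Q_s = 10.27 ÷ 0.0738889 = 138.992 s
Convert to SI: D = 0.0543 m, h = 0.00833 m, N = 205.4/60 = 3.42333 rev/s
γ̇ = π·D·N / h = π · 0.0543 · 3.42333 / 0.00833 = 70.1058 s⁻¹
ΔT = η·γ̇²·t_res/(ρ·cp) = [311 × 70.1058² × 138.992] / [1278 × 2221] = 74.848 K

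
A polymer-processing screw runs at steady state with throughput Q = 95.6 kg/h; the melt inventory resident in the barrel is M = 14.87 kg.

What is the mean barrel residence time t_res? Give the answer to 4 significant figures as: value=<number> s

Throughput in SI: Q_s = 95.6 kg/h ÷ 3600 s/h = 0.0265556 kg/s
Mean residence time: t_res = M/Q_s = 14.87 kg / 0.0265556 kg/s = 559.958 s

value=560.0 s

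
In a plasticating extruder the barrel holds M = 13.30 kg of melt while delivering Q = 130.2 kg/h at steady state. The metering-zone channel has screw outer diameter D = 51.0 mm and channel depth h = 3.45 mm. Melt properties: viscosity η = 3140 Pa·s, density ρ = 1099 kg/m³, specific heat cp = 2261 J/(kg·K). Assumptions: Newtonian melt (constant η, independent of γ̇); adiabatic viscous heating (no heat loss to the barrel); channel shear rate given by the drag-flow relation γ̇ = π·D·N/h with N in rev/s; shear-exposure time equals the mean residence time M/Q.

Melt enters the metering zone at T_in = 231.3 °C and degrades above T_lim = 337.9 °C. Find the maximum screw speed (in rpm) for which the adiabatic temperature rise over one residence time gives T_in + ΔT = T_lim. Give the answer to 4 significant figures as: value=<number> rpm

value=19.57 rpm

Throughput in SI: Q_s = 130.2 kg/h ÷ 3600 s/h = 0.0361667 kg/s
t_res = M / Q_s = 13.30 ÷ 0.0361667 = 367.742 s
Geometry in SI: D = 51.0 mm → 0.051 m, h = 3.45 mm → 0.00345 m
ΔT_a = T_lim − T_in = 337.9 °C − 231.3 °C = 106.6 K
Invert ΔT = ηγ̇²t_res/(ρcp) for γ̇: γ̇_max² = ΔT_a ρ cp / (η t_res) = 106.6·1099·2261 / (3140·367.742) = 229.394 s⁻²
γ̇_max = sqrt(229.394) = 15.1458 s⁻¹
N_max = γ̇_max h / (πD) = 15.1458·0.00345/(π·0.051) = 0.32613 rev/s → ×60 = 19.5678 rpm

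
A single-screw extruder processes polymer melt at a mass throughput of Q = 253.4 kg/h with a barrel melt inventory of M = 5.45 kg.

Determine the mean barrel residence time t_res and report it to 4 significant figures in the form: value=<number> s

Throughput in SI: Q_s = 253.4 kg/h ÷ 3600 s/h = 0.0703889 kg/s
Mean residence time: t_res = M/Q_s = 5.45 kg / 0.0703889 kg/s = 77.427 s

value=77.43 s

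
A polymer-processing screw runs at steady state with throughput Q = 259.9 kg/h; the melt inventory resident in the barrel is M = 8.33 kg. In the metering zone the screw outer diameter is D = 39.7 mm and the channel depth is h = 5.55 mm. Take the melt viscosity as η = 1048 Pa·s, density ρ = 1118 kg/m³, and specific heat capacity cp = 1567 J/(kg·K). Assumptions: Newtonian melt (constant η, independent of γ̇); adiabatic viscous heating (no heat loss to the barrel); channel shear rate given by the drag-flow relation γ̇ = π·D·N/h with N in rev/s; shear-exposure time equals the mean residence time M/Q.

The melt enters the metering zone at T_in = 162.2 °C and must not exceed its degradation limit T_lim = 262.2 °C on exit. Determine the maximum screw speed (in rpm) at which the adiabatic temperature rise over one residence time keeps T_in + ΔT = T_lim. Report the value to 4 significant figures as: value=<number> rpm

value=101.6 rpm

Throughput in SI: Q_s = 259.9 kg/h ÷ 3600 s/h = 0.0721944 kg/s
Mean residence time: t_res = M/Q_s = 8.33 kg / 0.0721944 kg/s = 115.383 s
Convert to metres: D = 0.0397 m, h = 0.00555 m
ΔT_a = T_lim − T_in = 262.2 − 162.2 = 100 K
γ̇_max² = ΔT_a·ρ·cp/(η·t_res) = 100·1118·1567/(1048·115.383) = 1448.8 s⁻²
γ̇_max = sqrt(1448.8) = 38.0631 s⁻¹
N_max = γ̇_max h / (πD) = 38.0631·0.00555/(π·0.0397) = 1.69378 rev/s → ×60 = 101.627 rpm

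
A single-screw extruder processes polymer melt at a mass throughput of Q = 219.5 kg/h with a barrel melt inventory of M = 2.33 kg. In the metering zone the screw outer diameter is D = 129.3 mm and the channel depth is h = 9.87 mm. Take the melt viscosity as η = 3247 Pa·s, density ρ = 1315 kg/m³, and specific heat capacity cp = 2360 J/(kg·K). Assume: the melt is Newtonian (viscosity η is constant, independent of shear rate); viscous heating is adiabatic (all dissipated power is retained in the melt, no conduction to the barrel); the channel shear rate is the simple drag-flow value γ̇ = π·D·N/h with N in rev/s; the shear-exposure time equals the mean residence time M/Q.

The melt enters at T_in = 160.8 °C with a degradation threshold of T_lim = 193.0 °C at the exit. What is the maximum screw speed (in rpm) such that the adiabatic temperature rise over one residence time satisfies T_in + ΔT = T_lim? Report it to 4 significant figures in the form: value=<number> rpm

Convert throughput: Q = 219.5 kg/h = 219.5/3600 = 0.0609722 kg/s
t_res = M / Q_s = 2.33 ÷ 0.0609722 = 38.2141 s
D = 129.3 mm = 0.1293 m;  h = 9.87 mm = 0.00987 m
ΔT_a = T_lim − T_in = 193.0 − 160.8 = 32.2 K
γ̇_max² = ΔT_a·ρ·cp/(η·t_res) = 32.2·1315·2360/(3247·38.2141) = 805.355 s⁻²
Take the square root: γ̇_max = √(805.355) = 28.3788 s⁻¹
Solve γ̇ = πDN/h for N: N_max = γ̇_max·h/(π·D) = 28.3788 × 0.00987 / (π × 0.1293) = 0.689545 rev/s = 41.3727 rpm

value=41.37 rpm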